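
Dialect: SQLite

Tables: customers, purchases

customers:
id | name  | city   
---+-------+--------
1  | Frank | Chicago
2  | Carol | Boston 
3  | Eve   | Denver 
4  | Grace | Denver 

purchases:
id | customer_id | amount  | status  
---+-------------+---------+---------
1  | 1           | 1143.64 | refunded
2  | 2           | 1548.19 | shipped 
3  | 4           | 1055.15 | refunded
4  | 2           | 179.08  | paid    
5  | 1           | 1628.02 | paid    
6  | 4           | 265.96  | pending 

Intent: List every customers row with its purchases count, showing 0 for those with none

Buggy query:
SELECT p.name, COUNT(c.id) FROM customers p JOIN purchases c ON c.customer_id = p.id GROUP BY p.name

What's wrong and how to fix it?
Bug: An inner join excludes parents with zero children

Fix: Use LEFT JOIN so parents without children still appear (COUNT(c.id) gives 0)

Corrected query:
SELECT p.name, COUNT(c.id) FROM customers p LEFT JOIN purchases c ON c.customer_id = p.id GROUP BY p.name

Result:
name  | COUNT(c.id)
------+------------
Carol | 2          
Eve   | 0          
Frank | 2          
Grace | 2          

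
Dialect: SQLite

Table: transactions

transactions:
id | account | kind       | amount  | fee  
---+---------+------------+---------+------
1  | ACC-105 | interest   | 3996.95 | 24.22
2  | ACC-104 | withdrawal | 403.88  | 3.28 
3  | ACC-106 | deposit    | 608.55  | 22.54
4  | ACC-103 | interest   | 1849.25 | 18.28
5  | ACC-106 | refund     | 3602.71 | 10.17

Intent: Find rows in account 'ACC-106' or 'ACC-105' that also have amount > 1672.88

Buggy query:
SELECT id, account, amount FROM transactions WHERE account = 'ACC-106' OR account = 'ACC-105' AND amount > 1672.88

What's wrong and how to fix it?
Bug: Without parentheses, AND is evaluated before OR, so the amount filter only applies to the 'ACC-105' branch

Fix: Group the OR with parentheses (or use IN), then AND the threshold

Corrected query:
SELECT id, account, amount FROM transactions WHERE (account = 'ACC-106' OR account = 'ACC-105') AND amount > 1672.88

Result:
id | account | amount 
---+---------+--------
1  | ACC-105 | 3996.95
5  | ACC-106 | 3602.71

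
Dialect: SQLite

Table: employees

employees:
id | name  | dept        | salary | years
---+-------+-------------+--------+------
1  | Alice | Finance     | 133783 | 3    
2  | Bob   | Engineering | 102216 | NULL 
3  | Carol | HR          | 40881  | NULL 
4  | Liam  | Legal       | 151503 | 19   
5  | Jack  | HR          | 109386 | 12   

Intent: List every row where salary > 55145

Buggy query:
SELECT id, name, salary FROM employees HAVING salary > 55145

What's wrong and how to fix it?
Bug: HAVING filters the output of aggregation, but this query has no GROUP BY and no aggregate functions, so SQLite rejects it (HAVING clause on a non-aggregate query); the condition here is per row

Fix: Replace HAVING with WHERE since the condition applies to individual rows

Corrected query:
SELECT id, name, salary FROM employees WHERE salary > 55145

Result:
id | name  | salary
---+-------+-------
1  | Alice | 133783
2  | Bob   | 102216
4  | Liam  | 151503
5  | Jack  | 109386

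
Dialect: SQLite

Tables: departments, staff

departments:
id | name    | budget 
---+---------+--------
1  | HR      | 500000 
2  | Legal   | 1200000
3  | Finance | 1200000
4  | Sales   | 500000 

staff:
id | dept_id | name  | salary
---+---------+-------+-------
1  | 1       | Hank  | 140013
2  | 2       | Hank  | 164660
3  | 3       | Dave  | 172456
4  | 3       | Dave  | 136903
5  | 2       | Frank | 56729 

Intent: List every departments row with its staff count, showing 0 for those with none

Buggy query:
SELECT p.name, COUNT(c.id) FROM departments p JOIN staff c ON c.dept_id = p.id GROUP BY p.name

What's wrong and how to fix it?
Bug: INNER JOIN drops departments rows that have no matching staff rows

Fix: Use LEFT JOIN so parents without children still appear (COUNT(c.id) gives 0)

Corrected query:
SELECT p.name, COUNT(c.id) FROM departments p LEFT JOIN staff c ON c.dept_id = p.id GROUP BY p.name

Result:
name    | COUNT(c.id)
--------+------------
Finance | 2          
HR      | 1          
Legal   | 2          
Sales   | 0          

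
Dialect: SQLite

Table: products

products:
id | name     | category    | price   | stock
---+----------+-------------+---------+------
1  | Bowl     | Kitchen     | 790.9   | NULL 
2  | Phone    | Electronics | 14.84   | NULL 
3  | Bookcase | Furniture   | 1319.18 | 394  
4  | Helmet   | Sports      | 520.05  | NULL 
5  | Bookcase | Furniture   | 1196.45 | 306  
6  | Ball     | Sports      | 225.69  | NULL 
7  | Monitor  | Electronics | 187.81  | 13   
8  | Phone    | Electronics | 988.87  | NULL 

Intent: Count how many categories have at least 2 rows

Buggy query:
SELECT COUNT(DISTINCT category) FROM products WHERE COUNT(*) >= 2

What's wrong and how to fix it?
Bug: COUNT(*) cannot appear in WHERE; the per-group count doesn't exist yet

Fix: Use a subquery that GROUPs and filters with HAVING, then count its rows

Corrected query:
SELECT COUNT(*) FROM (SELECT category FROM products GROUP BY category HAVING COUNT(*) >= 2)

Result:
COUNT(*)
--------
3       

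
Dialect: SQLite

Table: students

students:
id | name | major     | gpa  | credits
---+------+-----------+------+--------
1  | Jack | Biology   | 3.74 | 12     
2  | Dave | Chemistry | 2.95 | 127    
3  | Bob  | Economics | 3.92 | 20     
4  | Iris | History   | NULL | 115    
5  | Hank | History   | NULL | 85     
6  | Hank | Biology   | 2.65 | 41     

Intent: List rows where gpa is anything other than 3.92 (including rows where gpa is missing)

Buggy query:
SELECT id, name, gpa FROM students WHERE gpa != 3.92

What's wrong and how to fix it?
Bug: 'gpa != 3.92' is unknown when gpa is NULL, so NULL rows are silently excluded

Fix: Add an explicit OR gpa IS NULL to include the missing-value rows

Corrected query:
SELECT id, name, gpa FROM students WHERE gpa != 3.92 OR gpa IS NULL

Result:
id | name | gpa 
---+------+-----
1  | Jack | 3.74
2  | Dave | 2.95
4  | Iris | NULL
5  | Hank | NULL
6  | Hank | 2.65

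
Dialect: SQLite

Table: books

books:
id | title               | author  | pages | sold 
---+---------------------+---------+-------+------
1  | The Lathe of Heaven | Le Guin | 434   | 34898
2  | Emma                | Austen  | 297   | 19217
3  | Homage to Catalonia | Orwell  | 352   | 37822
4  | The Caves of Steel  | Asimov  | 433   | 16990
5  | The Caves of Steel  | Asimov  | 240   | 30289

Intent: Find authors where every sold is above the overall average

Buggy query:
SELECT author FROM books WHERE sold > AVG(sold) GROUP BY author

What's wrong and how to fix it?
Bug: AVG() is an aggregate; it can't sit directly in WHERE

Fix: Use a subquery for AVG and a HAVING MIN(...) filter so the condition holds for every row in the group

Corrected query:
SELECT author FROM books GROUP BY author HAVING MIN(sold) > (SELECT AVG(sold) FROM books)

Result:
author 
-------
Le Guin
Orwell 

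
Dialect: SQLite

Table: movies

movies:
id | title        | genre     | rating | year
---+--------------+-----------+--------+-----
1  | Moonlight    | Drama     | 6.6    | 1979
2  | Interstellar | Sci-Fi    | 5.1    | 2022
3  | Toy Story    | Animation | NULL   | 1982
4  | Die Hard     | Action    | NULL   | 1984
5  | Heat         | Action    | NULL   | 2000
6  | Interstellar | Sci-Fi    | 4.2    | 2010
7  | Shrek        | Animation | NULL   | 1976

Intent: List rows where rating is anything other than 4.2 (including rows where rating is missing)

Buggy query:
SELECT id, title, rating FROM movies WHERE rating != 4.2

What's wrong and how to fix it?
Bug: Inequality against NULL is unknown, not true; rows with NULL are dropped

Fix: Add an explicit OR rating IS NULL to include the missing-value rows

Corrected query:
SELECT id, title, rating FROM movies WHERE rating != 4.2 OR rating IS NULL

Result:
id | title        | rating
---+--------------+-------
1  | Moonlight    | 6.6   
2  | Interstellar | 5.1   
3  | Toy Story    | NULL  
4  | Die Hard     | NULL  
5  | Heat         | NULL  
7  | Shrek        | NULL  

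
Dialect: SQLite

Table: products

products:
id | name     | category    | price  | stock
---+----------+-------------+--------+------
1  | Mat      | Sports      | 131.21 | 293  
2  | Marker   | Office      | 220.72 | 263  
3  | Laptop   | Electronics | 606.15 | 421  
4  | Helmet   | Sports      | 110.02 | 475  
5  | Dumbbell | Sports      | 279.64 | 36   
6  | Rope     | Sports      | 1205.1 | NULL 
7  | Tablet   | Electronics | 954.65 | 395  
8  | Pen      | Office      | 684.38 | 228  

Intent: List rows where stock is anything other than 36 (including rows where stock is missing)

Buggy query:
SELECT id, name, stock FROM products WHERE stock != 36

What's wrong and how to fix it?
Bug: 'stock != 36' is unknown when stock is NULL, so NULL rows are silently excluded

Fix: Add an explicit OR stock IS NULL to include the missing-value rows

Corrected query:
SELECT id, name, stock FROM products WHERE stock != 36 OR stock IS NULL

Result:
id | name   | stock
---+--------+------
1  | Mat    | 293  
2  | Marker | 263  
3  | Laptop | 421  
4  | Helmet | 475  
6  | Rope   | NULL 
7  | Tablet | 395  
8  | Pen    | 228  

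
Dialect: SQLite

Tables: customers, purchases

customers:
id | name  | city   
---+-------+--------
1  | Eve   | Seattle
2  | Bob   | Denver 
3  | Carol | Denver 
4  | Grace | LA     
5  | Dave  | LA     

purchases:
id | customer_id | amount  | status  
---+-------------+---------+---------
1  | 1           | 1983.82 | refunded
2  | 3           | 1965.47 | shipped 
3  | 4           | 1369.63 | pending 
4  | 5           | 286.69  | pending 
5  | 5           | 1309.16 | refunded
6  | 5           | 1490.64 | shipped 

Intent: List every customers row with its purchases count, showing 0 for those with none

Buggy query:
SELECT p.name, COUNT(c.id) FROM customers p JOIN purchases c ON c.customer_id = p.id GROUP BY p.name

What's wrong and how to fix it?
Bug: INNER JOIN drops customers rows that have no matching purchases rows

Fix: Switch to LEFT JOIN to retain unmatched parent rows

Corrected query:
SELECT p.name, COUNT(c.id) FROM customers p LEFT JOIN purchases c ON c.customer_id = p.id GROUP BY p.name

Result:
name  | COUNT(c.id)
------+------------
Bob   | 0          
Carol | 1          
Dave  | 3          
Eve   | 1          
Grace | 1          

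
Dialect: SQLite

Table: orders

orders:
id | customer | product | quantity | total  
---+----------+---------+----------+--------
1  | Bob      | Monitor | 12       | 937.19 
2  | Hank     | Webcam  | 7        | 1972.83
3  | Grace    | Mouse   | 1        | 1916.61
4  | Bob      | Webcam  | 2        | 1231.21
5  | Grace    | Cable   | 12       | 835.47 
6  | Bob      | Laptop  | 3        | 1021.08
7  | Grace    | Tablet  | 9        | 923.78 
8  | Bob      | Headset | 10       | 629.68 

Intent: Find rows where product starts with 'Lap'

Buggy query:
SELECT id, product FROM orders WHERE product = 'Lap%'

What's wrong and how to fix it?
Bug: Wildcards only work with LIKE; '=' treats '%' as a literal character

Fix: Replace '=' with LIKE so 'Lap%' is treated as a pattern

Corrected query:
SELECT id, product FROM orders WHERE product LIKE 'Lap%'

Result:
id | product
---+--------
6  | Laptop 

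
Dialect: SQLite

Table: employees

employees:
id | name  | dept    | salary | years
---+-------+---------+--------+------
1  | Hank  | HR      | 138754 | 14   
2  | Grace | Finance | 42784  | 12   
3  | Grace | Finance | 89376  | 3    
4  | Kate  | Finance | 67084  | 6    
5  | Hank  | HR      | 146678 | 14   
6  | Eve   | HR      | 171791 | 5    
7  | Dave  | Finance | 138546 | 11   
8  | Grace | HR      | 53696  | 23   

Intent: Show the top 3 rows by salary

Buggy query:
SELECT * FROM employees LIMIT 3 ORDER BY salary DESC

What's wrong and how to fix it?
Bug: ORDER BY cannot follow LIMIT; LIMIT is the final clause

Fix: Swap the clauses: ORDER BY first, then LIMIT

Corrected query:
SELECT * FROM employees ORDER BY salary DESC LIMIT 3

Result:
id | name | dept | salary | years
---+------+------+--------+------
6  | Eve  | HR   | 171791 | 5    
5  | Hank | HR   | 146678 | 14   
1  | Hank | HR   | 138754 | 14   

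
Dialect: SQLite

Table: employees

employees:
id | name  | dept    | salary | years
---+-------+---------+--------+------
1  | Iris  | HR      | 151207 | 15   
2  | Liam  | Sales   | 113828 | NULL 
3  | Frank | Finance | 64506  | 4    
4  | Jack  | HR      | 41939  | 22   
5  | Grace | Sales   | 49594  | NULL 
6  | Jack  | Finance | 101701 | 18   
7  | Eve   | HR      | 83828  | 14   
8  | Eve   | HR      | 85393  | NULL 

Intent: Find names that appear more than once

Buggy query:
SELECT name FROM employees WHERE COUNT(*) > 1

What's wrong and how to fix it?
Bug: COUNT(*) is an aggregate and cannot be used in WHERE

Fix: GROUP BY name, then filter groups with HAVING COUNT(*) > 1

Corrected query:
SELECT name FROM employees GROUP BY name HAVING COUNT(*) > 1

Result:
name
----
Eve 
Jack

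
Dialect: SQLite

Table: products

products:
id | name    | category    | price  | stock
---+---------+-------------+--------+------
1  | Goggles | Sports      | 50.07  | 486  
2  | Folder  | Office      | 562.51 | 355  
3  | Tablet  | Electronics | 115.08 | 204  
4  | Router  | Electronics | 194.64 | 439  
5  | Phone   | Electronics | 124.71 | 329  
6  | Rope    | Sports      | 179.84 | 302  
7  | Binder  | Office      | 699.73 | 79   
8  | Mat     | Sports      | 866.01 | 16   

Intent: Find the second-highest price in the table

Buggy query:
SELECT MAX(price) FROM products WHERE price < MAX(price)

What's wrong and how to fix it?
Bug: The inner MAX is an aggregate inside WHERE, which is not allowed

Fix: Put the inner MAX in a scalar subquery

Corrected query:
SELECT MAX(price) FROM products WHERE price < (SELECT MAX(price) FROM products)

Result:
MAX(price)
----------
699.73    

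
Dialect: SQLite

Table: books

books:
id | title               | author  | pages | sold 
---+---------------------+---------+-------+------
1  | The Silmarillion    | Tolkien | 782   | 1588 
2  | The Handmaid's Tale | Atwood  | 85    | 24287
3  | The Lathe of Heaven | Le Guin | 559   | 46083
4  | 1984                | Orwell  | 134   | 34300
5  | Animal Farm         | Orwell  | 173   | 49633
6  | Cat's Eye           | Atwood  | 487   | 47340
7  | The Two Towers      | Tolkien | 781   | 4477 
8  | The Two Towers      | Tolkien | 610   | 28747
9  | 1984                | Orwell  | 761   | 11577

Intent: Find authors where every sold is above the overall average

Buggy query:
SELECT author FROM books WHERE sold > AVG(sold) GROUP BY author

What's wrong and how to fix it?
Bug: WHERE evaluates per row before aggregation, so AVG() is unavailable

Fix: Use a subquery for AVG and a HAVING MIN(...) filter so the condition holds for every row in the group

Corrected query:
SELECT author FROM books GROUP BY author HAVING MIN(sold) > (SELECT AVG(sold) FROM books)

Result:
author 
-------
Le Guin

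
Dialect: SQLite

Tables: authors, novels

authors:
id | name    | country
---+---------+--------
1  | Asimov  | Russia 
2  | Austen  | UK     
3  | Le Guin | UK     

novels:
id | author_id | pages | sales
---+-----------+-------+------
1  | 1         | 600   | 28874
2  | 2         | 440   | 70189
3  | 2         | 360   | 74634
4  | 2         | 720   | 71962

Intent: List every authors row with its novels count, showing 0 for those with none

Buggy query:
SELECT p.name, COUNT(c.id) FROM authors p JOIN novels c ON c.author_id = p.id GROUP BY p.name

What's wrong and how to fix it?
Bug: An inner join excludes parents with zero children

Fix: Switch to LEFT JOIN to retain unmatched parent rows

Corrected query:
SELECT p.name, COUNT(c.id) FROM authors p LEFT JOIN novels c ON c.author_id = p.id GROUP BY p.name

Result:
name    | COUNT(c.id)
--------+------------
Asimov  | 1          
Austen  | 3          
Le Guin | 0          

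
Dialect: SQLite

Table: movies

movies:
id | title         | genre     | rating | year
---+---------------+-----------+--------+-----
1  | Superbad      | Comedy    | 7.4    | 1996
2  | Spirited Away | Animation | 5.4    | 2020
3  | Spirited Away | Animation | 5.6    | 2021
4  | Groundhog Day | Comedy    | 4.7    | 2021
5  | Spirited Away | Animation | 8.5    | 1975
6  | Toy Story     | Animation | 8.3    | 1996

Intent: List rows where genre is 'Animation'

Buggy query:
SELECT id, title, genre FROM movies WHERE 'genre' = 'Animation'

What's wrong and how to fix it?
Bug: 'genre' in single quotes is a string literal, not the column; the comparison is literal-vs-literal and never true

Fix: Reference the column as genre without single quotes

Corrected query:
SELECT id, title, genre FROM movies WHERE genre = 'Animation'

Result:
id | title         | genre    
---+---------------+----------
2  | Spirited Away | Animation
3  | Spirited Away | Animation
5  | Spirited Away | Animation
6  | Toy Story     | Animation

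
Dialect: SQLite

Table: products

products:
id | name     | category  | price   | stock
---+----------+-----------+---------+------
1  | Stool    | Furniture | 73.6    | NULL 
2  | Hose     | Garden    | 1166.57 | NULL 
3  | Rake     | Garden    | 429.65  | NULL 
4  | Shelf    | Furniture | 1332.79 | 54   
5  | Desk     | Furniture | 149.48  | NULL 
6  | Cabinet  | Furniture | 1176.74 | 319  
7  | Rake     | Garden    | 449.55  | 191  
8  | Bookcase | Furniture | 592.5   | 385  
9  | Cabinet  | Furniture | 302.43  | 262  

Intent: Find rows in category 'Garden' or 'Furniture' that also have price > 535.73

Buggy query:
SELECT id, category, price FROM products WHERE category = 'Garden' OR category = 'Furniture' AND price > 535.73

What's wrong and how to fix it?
Bug: AND binds tighter than OR, so this parses as category = 'Garden' OR (category = 'Furniture' AND price > 535.73)

Fix: Group the OR with parentheses (or use IN), then AND the threshold

Corrected query:
SELECT id, category, price FROM products WHERE (category = 'Garden' OR category = 'Furniture') AND price > 535.73

Result:
id | category  | price  
---+-----------+--------
2  | Garden    | 1166.57
4  | Furniture | 1332.79
6  | Furniture | 1176.74
8  | Furniture | 592.5  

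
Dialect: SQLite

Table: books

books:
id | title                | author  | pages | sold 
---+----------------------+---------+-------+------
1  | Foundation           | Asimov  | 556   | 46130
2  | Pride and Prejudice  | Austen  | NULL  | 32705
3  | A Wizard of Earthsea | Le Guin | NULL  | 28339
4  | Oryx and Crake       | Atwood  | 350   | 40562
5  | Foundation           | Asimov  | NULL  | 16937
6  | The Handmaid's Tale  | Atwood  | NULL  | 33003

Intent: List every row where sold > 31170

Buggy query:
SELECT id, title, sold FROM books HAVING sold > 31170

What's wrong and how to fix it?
Bug: This is a non-aggregate query (no GROUP BY, no aggregates), so in SQLite the HAVING clause is invalid here; a row-level condition belongs in WHERE

Fix: Replace HAVING with WHERE since the condition applies to individual rows

Corrected query:
SELECT id, title, sold FROM books WHERE sold > 31170

Result:
id | title               | sold 
---+---------------------+------
1  | Foundation          | 46130
2  | Pride and Prejudice | 32705
4  | Oryx and Crake      | 40562
6  | The Handmaid's Tale | 33003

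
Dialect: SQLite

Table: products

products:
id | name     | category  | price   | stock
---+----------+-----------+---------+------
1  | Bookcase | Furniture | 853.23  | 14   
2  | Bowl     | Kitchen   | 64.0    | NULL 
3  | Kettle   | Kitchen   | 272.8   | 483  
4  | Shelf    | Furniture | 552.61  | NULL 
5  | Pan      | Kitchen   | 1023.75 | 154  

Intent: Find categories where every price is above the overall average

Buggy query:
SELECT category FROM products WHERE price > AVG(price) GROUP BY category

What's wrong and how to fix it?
Bug: WHERE evaluates per row before aggregation, so AVG() is unavailable

Fix: Use a subquery for AVG and a HAVING MIN(...) filter so the condition holds for every row in the group

Corrected query:
SELECT category FROM products GROUP BY category HAVING MIN(price) > (SELECT AVG(price) FROM products)

Result:
(no rows)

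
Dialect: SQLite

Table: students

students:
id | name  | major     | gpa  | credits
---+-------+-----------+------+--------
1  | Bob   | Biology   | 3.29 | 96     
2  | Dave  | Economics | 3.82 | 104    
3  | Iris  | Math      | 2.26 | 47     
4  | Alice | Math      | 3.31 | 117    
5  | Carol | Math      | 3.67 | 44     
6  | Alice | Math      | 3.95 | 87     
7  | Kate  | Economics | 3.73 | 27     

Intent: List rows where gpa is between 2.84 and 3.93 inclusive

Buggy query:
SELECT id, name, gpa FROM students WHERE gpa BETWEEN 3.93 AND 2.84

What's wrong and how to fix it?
Bug: The bounds are reversed; BETWEEN a AND b requires a <= b to match anything

Fix: Write BETWEEN 2.84 AND 3.93

Corrected query:
SELECT id, name, gpa FROM students WHERE gpa BETWEEN 2.84 AND 3.93

Result:
id | name  | gpa 
---+-------+-----
1  | Bob   | 3.29
2  | Dave  | 3.82
4  | Alice | 3.31
5  | Carol | 3.67
7  | Kate  | 3.73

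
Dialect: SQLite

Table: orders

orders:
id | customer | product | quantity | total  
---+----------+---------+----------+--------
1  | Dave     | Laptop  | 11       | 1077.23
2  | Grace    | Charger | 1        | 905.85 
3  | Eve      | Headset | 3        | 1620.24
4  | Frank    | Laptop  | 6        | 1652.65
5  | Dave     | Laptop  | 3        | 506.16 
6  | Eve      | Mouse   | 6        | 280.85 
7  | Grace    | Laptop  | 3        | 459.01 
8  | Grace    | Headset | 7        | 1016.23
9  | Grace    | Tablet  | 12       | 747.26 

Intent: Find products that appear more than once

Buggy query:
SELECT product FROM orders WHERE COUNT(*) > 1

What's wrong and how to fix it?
Bug: WHERE can't reference COUNT(*); aggregates are computed after WHERE

Fix: GROUP BY product, then filter groups with HAVING COUNT(*) > 1

Corrected query:
SELECT product FROM orders GROUP BY product HAVING COUNT(*) > 1

Result:
product
-------
Headset
Laptop 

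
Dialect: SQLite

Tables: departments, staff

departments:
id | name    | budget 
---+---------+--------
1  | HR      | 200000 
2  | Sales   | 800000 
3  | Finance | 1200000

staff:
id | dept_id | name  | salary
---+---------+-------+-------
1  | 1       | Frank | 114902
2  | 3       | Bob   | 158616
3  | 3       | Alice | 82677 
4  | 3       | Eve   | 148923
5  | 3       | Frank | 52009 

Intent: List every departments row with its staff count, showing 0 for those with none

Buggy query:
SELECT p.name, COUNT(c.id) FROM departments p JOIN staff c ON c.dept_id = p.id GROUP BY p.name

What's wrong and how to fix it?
Bug: An inner join excludes parents with zero children

Fix: Use LEFT JOIN so parents without children still appear (COUNT(c.id) gives 0)

Corrected query:
SELECT p.name, COUNT(c.id) FROM departments p LEFT JOIN staff c ON c.dept_id = p.id GROUP BY p.name

Result:
name    | COUNT(c.id)
--------+------------
Finance | 4          
HR      | 1          
Sales   | 0          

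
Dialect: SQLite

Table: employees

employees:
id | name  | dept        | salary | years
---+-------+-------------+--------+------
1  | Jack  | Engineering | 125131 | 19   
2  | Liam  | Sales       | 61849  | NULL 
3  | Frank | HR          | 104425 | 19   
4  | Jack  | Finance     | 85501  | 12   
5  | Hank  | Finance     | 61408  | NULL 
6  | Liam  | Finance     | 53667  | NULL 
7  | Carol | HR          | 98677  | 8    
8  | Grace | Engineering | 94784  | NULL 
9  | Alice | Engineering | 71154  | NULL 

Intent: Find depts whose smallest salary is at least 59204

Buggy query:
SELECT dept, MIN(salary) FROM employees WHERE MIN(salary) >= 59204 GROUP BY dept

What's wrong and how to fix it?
Bug: Aggregates like MIN are computed per group after WHERE runs

Fix: Use HAVING for the per-group MIN condition

Corrected query:
SELECT dept, MIN(salary) FROM employees GROUP BY dept HAVING MIN(salary) >= 59204

Result:
dept        | MIN(salary)
------------+------------
Engineering | 71154      
HR          | 98677      
Sales       | 61849      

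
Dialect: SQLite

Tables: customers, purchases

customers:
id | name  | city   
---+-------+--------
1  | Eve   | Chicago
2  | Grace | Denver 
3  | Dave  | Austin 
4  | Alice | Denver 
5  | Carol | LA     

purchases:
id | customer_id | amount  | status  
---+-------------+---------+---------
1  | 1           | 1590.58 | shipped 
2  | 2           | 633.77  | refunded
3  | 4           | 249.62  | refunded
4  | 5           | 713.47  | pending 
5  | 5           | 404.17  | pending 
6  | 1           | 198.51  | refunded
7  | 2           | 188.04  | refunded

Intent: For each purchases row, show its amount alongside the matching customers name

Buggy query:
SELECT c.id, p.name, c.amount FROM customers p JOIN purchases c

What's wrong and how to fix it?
Bug: JOIN with no ON clause produces a cartesian product; every purchases row pairs with every customers row

Fix: Add ON c.customer_id = p.id to the JOIN

Corrected query:
SELECT c.id, p.name, c.amount FROM customers p JOIN purchases c ON c.customer_id = p.id

Result:
id | name  | amount 
---+-------+--------
1  | Eve   | 1590.58
2  | Grace | 633.77 
3  | Alice | 249.62 
4  | Carol | 713.47 
5  | Carol | 404.17 
6  | Eve   | 198.51 
7  | Grace | 188.04 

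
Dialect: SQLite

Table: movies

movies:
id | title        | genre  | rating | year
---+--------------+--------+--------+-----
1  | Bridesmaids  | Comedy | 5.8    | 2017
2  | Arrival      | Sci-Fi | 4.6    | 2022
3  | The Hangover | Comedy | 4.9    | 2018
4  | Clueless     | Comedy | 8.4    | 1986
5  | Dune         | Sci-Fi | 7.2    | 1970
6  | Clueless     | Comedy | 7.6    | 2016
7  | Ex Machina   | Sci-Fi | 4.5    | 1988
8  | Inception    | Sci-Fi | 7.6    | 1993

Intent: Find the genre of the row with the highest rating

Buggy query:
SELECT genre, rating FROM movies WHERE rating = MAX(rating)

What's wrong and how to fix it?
Bug: WHERE is evaluated per row; an aggregate over the whole table isn't defined there

Fix: Wrap MAX in a scalar subquery so WHERE compares against a single value

Corrected query:
SELECT genre, rating FROM movies WHERE rating = (SELECT MAX(rating) FROM movies)

Result:
genre  | rating
-------+-------
Comedy | 8.4   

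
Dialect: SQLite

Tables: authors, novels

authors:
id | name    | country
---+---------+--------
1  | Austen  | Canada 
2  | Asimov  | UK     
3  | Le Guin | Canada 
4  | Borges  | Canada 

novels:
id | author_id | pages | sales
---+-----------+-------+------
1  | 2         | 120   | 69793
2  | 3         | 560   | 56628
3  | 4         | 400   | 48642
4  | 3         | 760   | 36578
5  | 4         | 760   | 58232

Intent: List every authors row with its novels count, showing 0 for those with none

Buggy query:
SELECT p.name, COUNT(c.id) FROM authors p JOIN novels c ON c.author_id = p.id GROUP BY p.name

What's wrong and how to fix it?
Bug: An inner join excludes parents with zero children

Fix: Switch to LEFT JOIN to retain unmatched parent rows

Corrected query:
SELECT p.name, COUNT(c.id) FROM authors p LEFT JOIN novels c ON c.author_id = p.id GROUP BY p.name

Result:
name    | COUNT(c.id)
--------+------------
Asimov  | 1          
Austen  | 0          
Borges  | 2          
Le Guin | 2          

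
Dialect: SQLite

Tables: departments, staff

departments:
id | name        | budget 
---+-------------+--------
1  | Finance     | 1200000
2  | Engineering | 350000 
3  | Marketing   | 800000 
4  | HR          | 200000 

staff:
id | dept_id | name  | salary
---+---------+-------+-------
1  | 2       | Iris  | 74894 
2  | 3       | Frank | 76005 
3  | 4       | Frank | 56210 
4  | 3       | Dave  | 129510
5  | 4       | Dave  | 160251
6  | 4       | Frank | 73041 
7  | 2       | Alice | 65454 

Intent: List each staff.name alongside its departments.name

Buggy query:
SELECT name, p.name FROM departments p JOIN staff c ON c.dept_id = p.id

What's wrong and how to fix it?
Bug: 'name' exists in both joined tables, so the database can't tell which one is meant

Fix: Qualify the column with its table alias (c.name)

Corrected query:
SELECT c.name, p.name FROM departments p JOIN staff c ON c.dept_id = p.id

Result:
name  | name       
------+------------
Iris  | Engineering
Frank | Marketing  
Frank | HR         
Dave  | Marketing  
Dave  | HR         
Frank | HR         
Alice | Engineering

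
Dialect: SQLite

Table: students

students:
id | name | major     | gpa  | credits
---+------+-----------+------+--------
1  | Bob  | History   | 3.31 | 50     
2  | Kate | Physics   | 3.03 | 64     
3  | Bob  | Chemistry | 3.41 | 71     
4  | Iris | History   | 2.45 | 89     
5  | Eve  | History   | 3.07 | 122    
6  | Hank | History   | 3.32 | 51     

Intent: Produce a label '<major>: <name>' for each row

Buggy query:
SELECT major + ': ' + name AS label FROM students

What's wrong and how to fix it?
Bug: SQLite uses || for string concatenation; + coerces text to numbers (yielding 0)

Fix: Replace + with || to concatenate text

Corrected query:
SELECT major || ': ' || name AS label FROM students

Result:
label         
--------------
History: Bob  
Physics: Kate 
Chemistry: Bob
History: Iris 
History: Eve  
History: Hank 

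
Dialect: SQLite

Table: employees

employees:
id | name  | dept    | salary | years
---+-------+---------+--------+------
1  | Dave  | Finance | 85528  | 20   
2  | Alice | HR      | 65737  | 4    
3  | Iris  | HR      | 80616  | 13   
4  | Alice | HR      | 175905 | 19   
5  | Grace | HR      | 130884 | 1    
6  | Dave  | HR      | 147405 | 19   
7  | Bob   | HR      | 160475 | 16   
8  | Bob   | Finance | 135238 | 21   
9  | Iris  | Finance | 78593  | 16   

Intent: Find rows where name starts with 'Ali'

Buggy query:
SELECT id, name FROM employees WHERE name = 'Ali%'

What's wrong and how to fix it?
Bug: Wildcards only work with LIKE; '=' treats '%' as a literal character

Fix: Use LIKE for wildcard pattern matching

Corrected query:
SELECT id, name FROM employees WHERE name LIKE 'Ali%'

Result:
id | name 
---+------
2  | Alice
4  | Alice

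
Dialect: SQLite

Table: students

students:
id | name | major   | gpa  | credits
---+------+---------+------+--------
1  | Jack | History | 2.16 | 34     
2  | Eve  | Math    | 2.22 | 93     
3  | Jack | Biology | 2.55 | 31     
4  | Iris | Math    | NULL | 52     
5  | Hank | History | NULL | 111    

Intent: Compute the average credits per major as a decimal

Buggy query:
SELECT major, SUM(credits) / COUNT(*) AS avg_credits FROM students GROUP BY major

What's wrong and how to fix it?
Bug: SUM(credits) and COUNT(*) are both integers; the division truncates the fractional part

Fix: Cast one side to REAL so the division keeps the fractional part

Corrected query:
SELECT major, SUM(credits) * 1.0 / COUNT(*) AS avg_credits FROM students GROUP BY major

Result:
major   | avg_credits
--------+------------
Biology | 31         
History | 72.5       
Math    | 72.5       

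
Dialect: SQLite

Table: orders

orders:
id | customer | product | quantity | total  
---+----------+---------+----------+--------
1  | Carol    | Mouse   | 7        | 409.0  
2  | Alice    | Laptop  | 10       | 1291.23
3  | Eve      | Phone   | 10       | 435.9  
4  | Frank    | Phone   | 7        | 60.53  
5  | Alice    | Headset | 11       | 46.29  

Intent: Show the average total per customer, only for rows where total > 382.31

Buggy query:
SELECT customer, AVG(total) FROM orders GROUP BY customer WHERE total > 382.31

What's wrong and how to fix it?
Bug: WHERE cannot follow GROUP BY

Fix: Move the WHERE clause before GROUP BY

Corrected query:
SELECT customer, AVG(total) FROM orders WHERE total > 382.31 GROUP BY customer

Result:
customer | AVG(total)
---------+-----------
Alice    | 1291.23   
Carol    | 409       
Eve      | 435.9     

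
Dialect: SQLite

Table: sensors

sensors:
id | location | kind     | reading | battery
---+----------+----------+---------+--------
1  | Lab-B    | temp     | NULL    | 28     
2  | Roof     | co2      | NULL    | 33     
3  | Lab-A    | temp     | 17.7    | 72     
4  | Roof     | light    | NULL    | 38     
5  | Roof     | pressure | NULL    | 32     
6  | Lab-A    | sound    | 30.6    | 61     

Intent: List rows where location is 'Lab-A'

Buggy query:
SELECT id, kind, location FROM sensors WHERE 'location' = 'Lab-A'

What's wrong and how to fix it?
Bug: 'location' in single quotes is a string literal, not the column; the comparison is literal-vs-literal and never true

Fix: Remove the quotes around the column name (or use double quotes for an identifier)

Corrected query:
SELECT id, kind, location FROM sensors WHERE location = 'Lab-A'

Result:
id | kind  | location
---+-------+---------
3  | temp  | Lab-A   
6  | sound | Lab-A   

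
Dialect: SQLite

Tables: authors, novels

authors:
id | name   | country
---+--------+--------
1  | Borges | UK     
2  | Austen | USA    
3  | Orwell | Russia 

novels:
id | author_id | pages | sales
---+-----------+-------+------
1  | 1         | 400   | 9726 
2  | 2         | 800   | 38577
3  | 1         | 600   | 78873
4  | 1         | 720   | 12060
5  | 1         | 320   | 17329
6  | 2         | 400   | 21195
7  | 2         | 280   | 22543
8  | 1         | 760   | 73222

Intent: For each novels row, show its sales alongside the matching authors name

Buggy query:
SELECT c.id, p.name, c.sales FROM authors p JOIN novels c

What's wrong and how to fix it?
Bug: Missing join condition: each novels row is matched to all authors rows instead of just its own

Fix: Add ON c.author_id = p.id to the JOIN

Corrected query:
SELECT c.id, p.name, c.sales FROM authors p JOIN novels c ON c.author_id = p.id

Result:
id | name   | sales
---+--------+------
1  | Borges | 9726 
2  | Austen | 38577
3  | Borges | 78873
4  | Borges | 12060
5  | Borges | 17329
6  | Austen | 21195
7  | Austen | 22543
8  | Borges | 73222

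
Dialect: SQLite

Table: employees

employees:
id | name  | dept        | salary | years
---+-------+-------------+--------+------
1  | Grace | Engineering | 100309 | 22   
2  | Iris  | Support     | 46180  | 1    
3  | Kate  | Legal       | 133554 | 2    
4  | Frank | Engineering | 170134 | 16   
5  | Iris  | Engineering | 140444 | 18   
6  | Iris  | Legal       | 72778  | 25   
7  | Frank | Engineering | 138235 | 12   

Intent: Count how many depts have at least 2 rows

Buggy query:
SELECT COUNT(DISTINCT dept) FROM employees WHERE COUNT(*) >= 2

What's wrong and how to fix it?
Bug: WHERE filters individual rows, not groups, so a group-level COUNT is invalid there

Fix: Group first with HAVING COUNT(*) >= 2, then COUNT the resulting groups

Corrected query:
SELECT COUNT(*) FROM (SELECT dept FROM employees GROUP BY dept HAVING COUNT(*) >= 2)

Result:
COUNT(*)
--------
2       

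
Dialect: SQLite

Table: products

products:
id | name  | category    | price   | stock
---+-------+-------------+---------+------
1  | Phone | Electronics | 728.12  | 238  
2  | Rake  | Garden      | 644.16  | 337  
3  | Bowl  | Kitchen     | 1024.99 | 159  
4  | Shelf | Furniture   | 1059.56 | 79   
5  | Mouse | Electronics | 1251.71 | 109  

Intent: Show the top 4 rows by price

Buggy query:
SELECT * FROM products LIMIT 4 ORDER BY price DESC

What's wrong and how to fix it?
Bug: LIMIT must come after ORDER BY

Fix: Sort with ORDER BY, then apply LIMIT

Corrected query:
SELECT * FROM products ORDER BY price DESC LIMIT 4

Result:
id | name  | category    | price   | stock
---+-------+-------------+---------+------
5  | Mouse | Electronics | 1251.71 | 109  
4  | Shelf | Furniture   | 1059.56 | 79   
3  | Bowl  | Kitchen     | 1024.99 | 159  
1  | Phone | Electronics | 728.12  | 238  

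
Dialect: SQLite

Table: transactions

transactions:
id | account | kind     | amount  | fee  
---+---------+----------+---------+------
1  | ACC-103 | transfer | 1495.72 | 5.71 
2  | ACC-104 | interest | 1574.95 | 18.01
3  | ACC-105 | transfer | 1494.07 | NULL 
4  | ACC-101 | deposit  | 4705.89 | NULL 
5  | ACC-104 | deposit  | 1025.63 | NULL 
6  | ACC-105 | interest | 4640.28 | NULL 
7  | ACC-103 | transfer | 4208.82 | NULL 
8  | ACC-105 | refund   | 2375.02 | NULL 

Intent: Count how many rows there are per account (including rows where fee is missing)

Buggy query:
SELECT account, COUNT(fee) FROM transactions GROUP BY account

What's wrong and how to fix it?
Bug: COUNT(fee) skips NULLs, so groups with missing fee are undercounted

Fix: Use COUNT(*) to count all rows regardless of NULL

Corrected query:
SELECT account, COUNT(*) FROM transactions GROUP BY account

Result:
account | COUNT(*)
--------+---------
ACC-101 | 1       
ACC-103 | 2       
ACC-104 | 2       
ACC-105 | 3       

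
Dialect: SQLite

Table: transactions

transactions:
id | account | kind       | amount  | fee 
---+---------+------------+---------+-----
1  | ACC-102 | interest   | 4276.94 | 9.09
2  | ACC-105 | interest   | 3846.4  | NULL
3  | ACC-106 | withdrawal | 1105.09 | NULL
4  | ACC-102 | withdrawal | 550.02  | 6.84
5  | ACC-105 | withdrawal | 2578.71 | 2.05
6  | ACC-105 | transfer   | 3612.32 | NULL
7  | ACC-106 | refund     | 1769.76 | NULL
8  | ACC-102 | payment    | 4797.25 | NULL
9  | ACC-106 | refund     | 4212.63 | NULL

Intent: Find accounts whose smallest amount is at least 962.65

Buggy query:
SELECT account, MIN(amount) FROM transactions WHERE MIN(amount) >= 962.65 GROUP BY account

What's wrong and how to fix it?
Bug: MIN() in WHERE is a misuse of aggregate

Fix: Replace WHERE with HAVING after the GROUP BY

Corrected query:
SELECT account, MIN(amount) FROM transactions GROUP BY account HAVING MIN(amount) >= 962.65

Result:
account | MIN(amount)
--------+------------
ACC-105 | 2578.71    
ACC-106 | 1105.09    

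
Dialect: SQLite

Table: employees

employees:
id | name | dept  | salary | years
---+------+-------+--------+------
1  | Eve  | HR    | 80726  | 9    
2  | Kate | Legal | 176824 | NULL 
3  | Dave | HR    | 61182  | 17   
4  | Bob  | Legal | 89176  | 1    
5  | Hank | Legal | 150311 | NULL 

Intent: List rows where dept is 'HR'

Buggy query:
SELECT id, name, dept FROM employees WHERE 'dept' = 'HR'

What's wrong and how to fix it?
Bug: 'dept' in single quotes is a string literal, not the column; the comparison is literal-vs-literal and never true

Fix: Reference the column as dept without single quotes

Corrected query:
SELECT id, name, dept FROM employees WHERE dept = 'HR'

Result:
id | name | dept
---+------+-----
1  | Eve  | HR  
3  | Dave | HR  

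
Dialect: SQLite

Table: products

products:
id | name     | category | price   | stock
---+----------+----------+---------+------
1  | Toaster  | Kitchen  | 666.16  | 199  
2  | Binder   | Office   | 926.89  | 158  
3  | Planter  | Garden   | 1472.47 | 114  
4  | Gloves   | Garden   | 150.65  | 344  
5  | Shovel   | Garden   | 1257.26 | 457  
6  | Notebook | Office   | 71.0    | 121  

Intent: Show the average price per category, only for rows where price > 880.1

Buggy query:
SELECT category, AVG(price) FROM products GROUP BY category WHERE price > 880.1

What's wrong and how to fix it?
Bug: Row-level WHERE must come before GROUP BY in the clause order

Fix: Move the WHERE clause before GROUP BY

Corrected query:
SELECT category, AVG(price) FROM products WHERE price > 880.1 GROUP BY category

Result:
category | AVG(price)
---------+-----------
Garden   | 1364.865  
Office   | 926.89    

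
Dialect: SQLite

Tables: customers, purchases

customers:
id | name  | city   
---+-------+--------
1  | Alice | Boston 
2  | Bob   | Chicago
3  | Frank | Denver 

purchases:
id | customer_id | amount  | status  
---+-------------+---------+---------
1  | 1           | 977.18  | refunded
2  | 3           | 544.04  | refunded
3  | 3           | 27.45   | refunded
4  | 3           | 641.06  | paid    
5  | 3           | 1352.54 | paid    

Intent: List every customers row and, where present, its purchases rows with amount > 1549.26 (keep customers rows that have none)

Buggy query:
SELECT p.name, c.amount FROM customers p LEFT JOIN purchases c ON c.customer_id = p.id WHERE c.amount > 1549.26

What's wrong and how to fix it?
Bug: A WHERE condition on the right-hand table after LEFT JOIN drops unmatched parents

Fix: Move the right-table condition into the ON clause so unmatched parents are kept

Corrected query:
SELECT p.name, c.amount FROM customers p LEFT JOIN purchases c ON c.customer_id = p.id AND c.amount > 1549.26

Result:
name  | amount
------+-------
Alice | NULL  
Bob   | NULL  
Frank | NULL  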